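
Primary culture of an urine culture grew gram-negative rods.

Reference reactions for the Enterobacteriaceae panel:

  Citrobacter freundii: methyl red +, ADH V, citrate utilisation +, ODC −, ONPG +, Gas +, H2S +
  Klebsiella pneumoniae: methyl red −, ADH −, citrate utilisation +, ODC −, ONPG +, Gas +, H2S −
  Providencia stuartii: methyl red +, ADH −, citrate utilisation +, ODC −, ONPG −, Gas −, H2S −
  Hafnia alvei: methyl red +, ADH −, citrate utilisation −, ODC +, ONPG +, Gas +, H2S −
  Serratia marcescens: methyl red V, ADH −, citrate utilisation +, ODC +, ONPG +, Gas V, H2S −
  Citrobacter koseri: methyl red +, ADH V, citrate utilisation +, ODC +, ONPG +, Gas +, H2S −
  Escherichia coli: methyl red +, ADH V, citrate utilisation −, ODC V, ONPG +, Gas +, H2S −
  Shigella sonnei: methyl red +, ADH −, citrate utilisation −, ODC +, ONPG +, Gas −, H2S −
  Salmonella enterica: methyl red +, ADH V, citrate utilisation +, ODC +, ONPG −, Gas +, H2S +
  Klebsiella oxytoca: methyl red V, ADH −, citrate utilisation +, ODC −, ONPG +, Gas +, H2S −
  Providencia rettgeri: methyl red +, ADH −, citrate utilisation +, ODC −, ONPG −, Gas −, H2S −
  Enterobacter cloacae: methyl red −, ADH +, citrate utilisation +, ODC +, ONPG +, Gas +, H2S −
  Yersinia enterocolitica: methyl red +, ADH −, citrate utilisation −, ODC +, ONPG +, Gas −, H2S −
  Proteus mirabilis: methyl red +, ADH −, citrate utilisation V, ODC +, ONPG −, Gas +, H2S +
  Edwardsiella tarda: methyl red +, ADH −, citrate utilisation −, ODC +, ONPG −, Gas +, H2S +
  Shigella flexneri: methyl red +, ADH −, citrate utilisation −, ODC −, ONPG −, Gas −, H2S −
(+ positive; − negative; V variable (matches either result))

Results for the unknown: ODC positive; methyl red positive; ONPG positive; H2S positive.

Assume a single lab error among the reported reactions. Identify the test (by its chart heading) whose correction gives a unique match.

ODC

As reported, no row in the chart matches all 4 reactions.
Reversing H2S → 6 organisms match (not unique).
Reversing ODC (to −) → unique match: Citrobacter freundii.
Reversing ONPG → 3 organisms match (not unique).
Reversing methyl red → still no organism matches.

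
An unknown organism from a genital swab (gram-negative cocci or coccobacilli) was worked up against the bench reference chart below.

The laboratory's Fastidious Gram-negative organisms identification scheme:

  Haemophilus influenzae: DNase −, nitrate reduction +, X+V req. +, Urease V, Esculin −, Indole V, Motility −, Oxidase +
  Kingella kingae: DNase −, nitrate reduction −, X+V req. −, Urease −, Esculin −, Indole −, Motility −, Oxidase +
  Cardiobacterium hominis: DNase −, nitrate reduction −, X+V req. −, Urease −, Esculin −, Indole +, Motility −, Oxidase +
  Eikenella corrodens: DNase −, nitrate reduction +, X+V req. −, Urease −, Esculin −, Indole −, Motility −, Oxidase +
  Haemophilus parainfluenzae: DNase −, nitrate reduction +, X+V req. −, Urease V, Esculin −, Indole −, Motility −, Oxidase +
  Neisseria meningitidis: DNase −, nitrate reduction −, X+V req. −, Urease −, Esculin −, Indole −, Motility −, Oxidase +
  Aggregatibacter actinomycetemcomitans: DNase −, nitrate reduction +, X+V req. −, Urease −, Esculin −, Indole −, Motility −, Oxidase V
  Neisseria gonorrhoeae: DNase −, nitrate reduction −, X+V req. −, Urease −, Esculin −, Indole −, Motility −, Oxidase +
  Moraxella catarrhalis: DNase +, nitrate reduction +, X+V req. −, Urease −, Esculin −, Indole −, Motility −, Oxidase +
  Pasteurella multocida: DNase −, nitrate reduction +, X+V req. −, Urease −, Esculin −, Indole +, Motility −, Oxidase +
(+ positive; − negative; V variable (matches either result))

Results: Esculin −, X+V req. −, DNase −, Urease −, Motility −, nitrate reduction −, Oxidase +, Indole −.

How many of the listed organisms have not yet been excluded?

Indole −: excludes Cardiobacterium hominis, Pasteurella multocida — 8 left.
Oxidase +: all 8 remaining candidates are consistent.
X+V req. −: excludes Haemophilus influenzae — 7 left.
DNase −: excludes Moraxella catarrhalis — 6 left.
Motility −: all 6 remaining candidates are consistent.
Esculin −: all 6 remaining candidates are consistent.
Urease −: all 6 remaining candidates are consistent.
nitrate reduction −: excludes Eikenella corrodens, Haemophilus parainfluenzae, Aggregatibacter actinomycetemcomitans — 3 left.
Still consistent: Kingella kingae, Neisseria gonorrhoeae, Neisseria meningitidis.

3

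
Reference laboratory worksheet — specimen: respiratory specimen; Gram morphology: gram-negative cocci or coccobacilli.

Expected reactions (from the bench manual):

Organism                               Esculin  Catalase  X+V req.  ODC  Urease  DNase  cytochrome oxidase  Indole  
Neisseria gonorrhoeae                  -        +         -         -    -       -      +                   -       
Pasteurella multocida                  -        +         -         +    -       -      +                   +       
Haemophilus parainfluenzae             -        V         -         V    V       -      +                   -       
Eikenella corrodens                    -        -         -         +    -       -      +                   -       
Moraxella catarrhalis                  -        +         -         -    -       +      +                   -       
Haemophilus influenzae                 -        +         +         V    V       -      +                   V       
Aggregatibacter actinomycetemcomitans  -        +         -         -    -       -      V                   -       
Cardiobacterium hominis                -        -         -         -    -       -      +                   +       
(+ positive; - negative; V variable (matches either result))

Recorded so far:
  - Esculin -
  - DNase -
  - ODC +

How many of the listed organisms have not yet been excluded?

4

ODC +: excludes Neisseria gonorrhoeae, Moraxella catarrhalis, Aggregatibacter actinomycetemcomitans, Cardiobacterium hominis — 4 left.
Esculin -: all 4 remaining candidates are consistent.
DNase -: all 4 remaining candidates are consistent.
Still consistent: Eikenella corrodens, Haemophilus influenzae, Haemophilus parainfluenzae, Pasteurella multocida.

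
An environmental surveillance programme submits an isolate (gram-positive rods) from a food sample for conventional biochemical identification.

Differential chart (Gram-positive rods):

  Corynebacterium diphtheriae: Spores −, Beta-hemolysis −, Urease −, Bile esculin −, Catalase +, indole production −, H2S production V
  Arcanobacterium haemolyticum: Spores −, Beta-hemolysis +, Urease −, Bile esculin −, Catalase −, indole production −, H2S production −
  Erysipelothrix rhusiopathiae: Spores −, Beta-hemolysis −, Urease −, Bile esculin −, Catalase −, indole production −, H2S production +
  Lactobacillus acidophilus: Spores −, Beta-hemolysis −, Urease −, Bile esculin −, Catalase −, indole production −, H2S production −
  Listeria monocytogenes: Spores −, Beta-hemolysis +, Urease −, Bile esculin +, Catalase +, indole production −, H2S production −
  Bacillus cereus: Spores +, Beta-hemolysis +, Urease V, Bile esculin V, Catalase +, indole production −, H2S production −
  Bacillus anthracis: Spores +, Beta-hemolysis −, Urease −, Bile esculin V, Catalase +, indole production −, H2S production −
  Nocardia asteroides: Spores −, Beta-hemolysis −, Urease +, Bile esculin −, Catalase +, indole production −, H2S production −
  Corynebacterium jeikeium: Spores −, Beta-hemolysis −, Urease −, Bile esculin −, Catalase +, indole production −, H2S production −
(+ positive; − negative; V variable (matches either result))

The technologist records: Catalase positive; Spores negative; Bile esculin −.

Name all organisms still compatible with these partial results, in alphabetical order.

Catalase +: excludes Arcanobacterium haemolyticum, Erysipelothrix rhusiopathiae, Lactobacillus acidophilus — 6 left.
Spores −: excludes Bacillus cereus, Bacillus anthracis — 4 left.
Bile esculin −: excludes Listeria monocytogenes — 3 left.

Corynebacterium diphtheriae, Corynebacterium jeikeium, Nocardia asteroides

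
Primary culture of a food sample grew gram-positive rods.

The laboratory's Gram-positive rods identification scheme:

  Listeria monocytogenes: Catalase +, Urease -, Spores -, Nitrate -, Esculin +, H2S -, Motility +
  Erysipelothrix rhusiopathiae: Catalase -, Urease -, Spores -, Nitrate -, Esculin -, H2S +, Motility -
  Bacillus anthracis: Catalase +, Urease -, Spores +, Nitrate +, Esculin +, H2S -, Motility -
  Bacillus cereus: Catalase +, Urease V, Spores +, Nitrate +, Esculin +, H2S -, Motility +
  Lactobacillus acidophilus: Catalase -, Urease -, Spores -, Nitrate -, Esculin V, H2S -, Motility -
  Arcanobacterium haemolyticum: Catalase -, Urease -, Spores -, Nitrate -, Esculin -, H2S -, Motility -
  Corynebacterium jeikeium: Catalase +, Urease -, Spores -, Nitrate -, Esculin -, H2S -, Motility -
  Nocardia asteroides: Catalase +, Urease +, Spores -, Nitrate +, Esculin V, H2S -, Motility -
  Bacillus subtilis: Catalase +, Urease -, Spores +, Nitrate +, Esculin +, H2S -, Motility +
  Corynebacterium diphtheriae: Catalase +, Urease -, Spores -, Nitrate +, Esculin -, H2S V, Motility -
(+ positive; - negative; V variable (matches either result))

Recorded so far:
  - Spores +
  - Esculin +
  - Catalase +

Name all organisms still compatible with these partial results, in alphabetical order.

Bacillus anthracis, Bacillus cereus, Bacillus subtilis

Spores +: excludes 7 organisms — 3 left.
Catalase +: all 3 remaining candidates are consistent.
Esculin +: all 3 remaining candidates are consistent.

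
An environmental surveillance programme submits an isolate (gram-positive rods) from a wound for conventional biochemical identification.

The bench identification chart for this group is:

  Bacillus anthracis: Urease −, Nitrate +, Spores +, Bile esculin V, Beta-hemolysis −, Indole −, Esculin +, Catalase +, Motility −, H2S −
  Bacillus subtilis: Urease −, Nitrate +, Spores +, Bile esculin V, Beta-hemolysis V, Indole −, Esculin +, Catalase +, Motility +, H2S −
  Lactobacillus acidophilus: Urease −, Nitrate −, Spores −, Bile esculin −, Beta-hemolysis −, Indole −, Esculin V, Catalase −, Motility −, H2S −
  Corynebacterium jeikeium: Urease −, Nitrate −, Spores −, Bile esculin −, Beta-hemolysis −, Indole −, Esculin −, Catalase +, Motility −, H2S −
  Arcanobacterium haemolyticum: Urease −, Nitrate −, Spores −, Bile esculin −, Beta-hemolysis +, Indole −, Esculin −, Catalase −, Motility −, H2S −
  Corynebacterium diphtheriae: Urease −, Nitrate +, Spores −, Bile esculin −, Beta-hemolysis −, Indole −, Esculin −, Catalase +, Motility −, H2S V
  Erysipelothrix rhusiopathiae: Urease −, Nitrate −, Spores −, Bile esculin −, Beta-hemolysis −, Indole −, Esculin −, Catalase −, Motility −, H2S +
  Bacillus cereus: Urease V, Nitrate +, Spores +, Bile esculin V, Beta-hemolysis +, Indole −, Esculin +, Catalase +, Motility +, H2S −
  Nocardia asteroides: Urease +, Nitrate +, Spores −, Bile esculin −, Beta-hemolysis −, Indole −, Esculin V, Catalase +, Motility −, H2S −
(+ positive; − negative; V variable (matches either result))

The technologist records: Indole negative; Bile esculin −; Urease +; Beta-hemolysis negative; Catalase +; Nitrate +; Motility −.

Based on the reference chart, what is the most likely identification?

Nitrate +: excludes Lactobacillus acidophilus, Corynebacterium jeikeium, Arcanobacterium haemolyticum, Erysipelothrix rhusiopathiae — 5 left.
Catalase +: all 5 remaining candidates are consistent.
Beta-hemolysis −: excludes Bacillus cereus — 4 left.
Motility −: excludes Bacillus subtilis — 3 left.
Bile esculin −: all 3 remaining candidates are consistent.
Urease +: excludes Bacillus anthracis, Corynebacterium diphtheriae — 1 left.
Indole −: the one remaining candidate is consistent.

Nocardia asteroides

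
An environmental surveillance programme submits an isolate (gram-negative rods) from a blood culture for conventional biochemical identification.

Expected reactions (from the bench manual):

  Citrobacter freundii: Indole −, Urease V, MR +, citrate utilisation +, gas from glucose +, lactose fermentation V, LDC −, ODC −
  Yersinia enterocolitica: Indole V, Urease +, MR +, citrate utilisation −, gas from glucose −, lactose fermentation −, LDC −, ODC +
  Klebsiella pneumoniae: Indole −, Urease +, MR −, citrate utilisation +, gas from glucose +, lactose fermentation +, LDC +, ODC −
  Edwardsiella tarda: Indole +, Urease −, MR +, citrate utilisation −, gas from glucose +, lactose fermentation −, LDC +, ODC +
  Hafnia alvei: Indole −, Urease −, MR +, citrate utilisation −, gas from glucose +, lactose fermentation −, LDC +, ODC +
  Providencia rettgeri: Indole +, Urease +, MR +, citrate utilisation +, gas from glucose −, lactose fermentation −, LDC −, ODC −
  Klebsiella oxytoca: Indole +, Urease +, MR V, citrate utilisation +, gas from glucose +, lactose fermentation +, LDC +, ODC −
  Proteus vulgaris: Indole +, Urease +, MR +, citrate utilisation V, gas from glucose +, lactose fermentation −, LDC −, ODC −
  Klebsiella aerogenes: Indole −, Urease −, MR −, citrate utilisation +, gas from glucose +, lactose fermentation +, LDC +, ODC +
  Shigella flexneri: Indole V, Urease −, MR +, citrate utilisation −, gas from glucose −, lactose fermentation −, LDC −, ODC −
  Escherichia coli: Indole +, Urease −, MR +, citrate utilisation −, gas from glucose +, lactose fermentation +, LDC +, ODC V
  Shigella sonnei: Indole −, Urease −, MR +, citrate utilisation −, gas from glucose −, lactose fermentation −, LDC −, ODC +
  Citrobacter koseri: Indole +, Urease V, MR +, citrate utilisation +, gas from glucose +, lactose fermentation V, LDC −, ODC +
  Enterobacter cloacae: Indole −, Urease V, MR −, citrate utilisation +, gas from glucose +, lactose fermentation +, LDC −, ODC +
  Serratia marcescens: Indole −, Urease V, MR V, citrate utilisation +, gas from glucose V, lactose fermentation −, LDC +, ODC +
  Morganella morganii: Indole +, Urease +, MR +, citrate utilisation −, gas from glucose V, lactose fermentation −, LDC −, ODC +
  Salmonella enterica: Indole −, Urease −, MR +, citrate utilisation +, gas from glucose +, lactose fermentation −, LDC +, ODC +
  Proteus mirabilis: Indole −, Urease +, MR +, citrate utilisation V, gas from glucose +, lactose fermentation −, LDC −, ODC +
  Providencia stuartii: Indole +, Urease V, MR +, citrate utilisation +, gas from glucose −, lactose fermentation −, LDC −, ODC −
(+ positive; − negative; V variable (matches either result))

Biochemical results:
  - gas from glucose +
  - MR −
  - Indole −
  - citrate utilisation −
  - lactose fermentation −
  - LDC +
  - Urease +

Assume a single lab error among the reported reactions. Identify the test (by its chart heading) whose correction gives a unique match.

As reported, no row in the chart matches all 7 reactions.
Reversing MR → still no organism matches.
Reversing citrate utilisation (to +) → unique match: Serratia marcescens.
Reversing Indole → still no organism matches.
Reversing LDC → still no organism matches.
Reversing Urease → still no organism matches.
Reversing lactose fermentation → still no organism matches.
Reversing gas from glucose → still no organism matches.

citrate utilisation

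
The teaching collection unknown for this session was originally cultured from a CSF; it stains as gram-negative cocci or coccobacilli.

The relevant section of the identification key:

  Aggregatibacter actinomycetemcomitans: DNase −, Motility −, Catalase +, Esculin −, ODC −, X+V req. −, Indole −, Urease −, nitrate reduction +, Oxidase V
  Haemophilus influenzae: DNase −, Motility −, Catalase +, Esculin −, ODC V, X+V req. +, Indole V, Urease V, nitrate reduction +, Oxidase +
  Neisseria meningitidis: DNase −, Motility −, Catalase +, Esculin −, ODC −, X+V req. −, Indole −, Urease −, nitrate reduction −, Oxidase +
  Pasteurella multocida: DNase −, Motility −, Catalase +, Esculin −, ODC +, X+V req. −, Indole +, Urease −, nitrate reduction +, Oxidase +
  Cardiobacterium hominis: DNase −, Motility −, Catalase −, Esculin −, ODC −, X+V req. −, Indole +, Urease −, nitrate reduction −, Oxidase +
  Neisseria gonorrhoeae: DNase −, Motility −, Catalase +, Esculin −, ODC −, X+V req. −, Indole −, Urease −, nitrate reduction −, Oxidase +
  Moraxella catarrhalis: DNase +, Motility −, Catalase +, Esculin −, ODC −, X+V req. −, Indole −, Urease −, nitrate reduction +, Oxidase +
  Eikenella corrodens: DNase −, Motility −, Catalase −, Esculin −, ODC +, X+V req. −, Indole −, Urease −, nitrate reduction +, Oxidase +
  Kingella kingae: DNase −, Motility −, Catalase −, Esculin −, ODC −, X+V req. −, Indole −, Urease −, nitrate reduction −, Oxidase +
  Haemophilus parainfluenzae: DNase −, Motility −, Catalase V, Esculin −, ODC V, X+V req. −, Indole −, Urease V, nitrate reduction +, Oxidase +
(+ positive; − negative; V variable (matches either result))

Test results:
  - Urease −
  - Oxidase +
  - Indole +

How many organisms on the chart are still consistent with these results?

Indole +: excludes 7 organisms — 3 left.
Oxidase +: all 3 remaining candidates are consistent.
Urease −: all 3 remaining candidates are consistent.
Still consistent: Cardiobacterium hominis, Haemophilus influenzae, Pasteurella multocida.

3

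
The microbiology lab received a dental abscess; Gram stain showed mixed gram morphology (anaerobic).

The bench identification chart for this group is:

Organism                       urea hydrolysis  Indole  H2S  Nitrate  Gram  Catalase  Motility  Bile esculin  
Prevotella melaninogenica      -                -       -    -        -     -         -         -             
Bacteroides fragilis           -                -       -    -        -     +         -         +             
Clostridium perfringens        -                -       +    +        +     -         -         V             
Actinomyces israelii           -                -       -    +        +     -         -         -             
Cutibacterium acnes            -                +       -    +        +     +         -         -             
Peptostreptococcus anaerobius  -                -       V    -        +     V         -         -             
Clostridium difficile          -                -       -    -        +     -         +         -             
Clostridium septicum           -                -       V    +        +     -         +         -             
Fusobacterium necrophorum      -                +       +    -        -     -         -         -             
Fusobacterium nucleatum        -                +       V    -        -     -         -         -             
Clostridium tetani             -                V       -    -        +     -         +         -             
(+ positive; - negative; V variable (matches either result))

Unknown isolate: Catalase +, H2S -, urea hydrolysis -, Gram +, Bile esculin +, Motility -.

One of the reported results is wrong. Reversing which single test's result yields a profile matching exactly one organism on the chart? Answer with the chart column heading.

Gram

As reported, no row in the chart matches all 6 reactions.
Reversing urea hydrolysis → still no organism matches.
Reversing Motility → still no organism matches.
Reversing Catalase → still no organism matches.
Reversing Bile esculin → 2 organisms match (not unique).
Reversing H2S → still no organism matches.
Reversing Gram (to -) → unique match: Bacteroides fragilis.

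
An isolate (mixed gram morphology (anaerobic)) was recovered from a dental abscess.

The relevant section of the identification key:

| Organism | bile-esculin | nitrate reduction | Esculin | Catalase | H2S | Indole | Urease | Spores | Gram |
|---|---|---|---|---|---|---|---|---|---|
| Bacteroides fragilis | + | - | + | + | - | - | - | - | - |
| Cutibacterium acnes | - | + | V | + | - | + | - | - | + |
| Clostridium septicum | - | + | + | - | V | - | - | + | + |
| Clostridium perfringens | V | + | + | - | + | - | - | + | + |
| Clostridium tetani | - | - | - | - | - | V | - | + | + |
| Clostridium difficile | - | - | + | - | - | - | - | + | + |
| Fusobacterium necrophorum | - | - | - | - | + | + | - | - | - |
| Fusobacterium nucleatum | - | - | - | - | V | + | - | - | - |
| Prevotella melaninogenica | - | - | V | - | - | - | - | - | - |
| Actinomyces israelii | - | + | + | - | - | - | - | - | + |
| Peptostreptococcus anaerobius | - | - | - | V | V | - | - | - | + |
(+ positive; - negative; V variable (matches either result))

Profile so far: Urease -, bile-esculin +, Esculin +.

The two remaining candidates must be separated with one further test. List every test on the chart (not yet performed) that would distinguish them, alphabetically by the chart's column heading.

Catalase, Gram, H2S, nitrate reduction, Spores

Urease -: all 11 remaining candidates are consistent.
Esculin +: excludes Clostridium tetani, Fusobacterium necrophorum, Fusobacterium nucleatum, Peptostreptococcus anaerobius — 7 left.
bile-esculin +: excludes 5 organisms — 2 left.
Two candidates remain: Bacteroides fragilis and Clostridium perfringens.
  nitrate reduction: Bacteroides fragilis -, Clostridium perfringens + — discriminates.
  Catalase: Bacteroides fragilis +, Clostridium perfringens - — discriminates.
  H2S: Bacteroides fragilis -, Clostridium perfringens + — discriminates.
  Indole: - vs - — same for both, does not separate.
  Spores: Bacteroides fragilis -, Clostridium perfringens + — discriminates.
  Gram: Bacteroides fragilis -, Clostridium perfringens + — discriminates.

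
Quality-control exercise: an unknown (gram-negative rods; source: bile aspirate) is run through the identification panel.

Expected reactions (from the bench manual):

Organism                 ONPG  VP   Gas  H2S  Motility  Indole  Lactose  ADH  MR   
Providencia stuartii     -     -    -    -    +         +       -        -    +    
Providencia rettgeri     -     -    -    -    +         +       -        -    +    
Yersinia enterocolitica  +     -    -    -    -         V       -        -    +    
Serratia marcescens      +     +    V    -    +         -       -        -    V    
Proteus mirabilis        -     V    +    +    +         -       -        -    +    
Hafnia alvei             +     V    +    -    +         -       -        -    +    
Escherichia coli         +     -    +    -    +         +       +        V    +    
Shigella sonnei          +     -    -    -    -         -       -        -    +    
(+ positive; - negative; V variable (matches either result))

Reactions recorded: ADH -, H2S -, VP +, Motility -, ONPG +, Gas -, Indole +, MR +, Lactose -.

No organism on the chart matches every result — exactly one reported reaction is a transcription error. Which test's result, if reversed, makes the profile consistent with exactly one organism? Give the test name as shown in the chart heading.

As reported, no row in the chart matches all 9 reactions.
Reversing ADH → still no organism matches.
Reversing ONPG → still no organism matches.
Reversing Lactose → still no organism matches.
Reversing Indole → still no organism matches.
Reversing Gas → still no organism matches.
Reversing VP (to -) → unique match: Yersinia enterocolitica.
Reversing H2S → still no organism matches.
Reversing MR → still no organism matches.
Reversing Motility → still no organism matches.

VP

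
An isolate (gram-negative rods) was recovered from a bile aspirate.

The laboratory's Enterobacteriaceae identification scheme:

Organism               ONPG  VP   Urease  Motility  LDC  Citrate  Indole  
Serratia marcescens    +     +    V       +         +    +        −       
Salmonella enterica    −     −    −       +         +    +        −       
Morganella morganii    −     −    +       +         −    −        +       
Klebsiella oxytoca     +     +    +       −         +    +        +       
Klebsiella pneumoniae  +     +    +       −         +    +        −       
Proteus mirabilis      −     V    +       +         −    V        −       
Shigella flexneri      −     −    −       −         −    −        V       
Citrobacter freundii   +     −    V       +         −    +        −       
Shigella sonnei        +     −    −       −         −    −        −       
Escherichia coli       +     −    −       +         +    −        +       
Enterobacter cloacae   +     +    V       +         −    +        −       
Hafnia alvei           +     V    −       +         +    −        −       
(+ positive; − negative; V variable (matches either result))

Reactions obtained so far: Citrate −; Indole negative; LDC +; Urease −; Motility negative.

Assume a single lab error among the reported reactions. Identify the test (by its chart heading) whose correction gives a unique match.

As reported, no row in the chart matches all 5 reactions.
Reversing Urease → still no organism matches.
Reversing LDC → 2 organisms match (not unique).
Reversing Motility (to +) → unique match: Hafnia alvei.
Reversing Citrate → still no organism matches.
Reversing Indole → still no organism matches.

Motility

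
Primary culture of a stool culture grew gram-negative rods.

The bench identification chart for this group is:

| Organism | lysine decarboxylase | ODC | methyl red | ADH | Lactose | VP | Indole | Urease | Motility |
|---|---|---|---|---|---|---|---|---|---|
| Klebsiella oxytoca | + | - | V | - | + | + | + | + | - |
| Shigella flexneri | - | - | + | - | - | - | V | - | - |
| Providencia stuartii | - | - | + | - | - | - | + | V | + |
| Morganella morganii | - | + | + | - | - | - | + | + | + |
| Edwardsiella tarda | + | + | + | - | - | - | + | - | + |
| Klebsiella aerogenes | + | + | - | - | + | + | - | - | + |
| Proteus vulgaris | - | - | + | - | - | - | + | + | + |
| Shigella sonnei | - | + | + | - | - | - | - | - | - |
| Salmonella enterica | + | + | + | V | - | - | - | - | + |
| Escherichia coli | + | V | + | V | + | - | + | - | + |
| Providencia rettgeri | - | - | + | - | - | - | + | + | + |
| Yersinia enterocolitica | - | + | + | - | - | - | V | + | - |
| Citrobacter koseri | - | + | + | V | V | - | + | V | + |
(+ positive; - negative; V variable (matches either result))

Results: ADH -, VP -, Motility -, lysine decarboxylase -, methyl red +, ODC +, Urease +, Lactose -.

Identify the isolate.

methyl red +: excludes Klebsiella aerogenes — 12 left.
lysine decarboxylase -: excludes Klebsiella oxytoca, Edwardsiella tarda, Salmonella enterica, Escherichia coli — 8 left.
ADH -: all 8 remaining candidates are consistent.
ODC +: excludes Shigella flexneri, Providencia stuartii, Proteus vulgaris, Providencia rettgeri — 4 left.
Lactose -: all 4 remaining candidates are consistent.
VP -: all 4 remaining candidates are consistent.
Motility -: excludes Morganella morganii, Citrobacter koseri — 2 left.
Urease +: excludes Shigella sonnei — 1 left.

Yersinia enterocolitica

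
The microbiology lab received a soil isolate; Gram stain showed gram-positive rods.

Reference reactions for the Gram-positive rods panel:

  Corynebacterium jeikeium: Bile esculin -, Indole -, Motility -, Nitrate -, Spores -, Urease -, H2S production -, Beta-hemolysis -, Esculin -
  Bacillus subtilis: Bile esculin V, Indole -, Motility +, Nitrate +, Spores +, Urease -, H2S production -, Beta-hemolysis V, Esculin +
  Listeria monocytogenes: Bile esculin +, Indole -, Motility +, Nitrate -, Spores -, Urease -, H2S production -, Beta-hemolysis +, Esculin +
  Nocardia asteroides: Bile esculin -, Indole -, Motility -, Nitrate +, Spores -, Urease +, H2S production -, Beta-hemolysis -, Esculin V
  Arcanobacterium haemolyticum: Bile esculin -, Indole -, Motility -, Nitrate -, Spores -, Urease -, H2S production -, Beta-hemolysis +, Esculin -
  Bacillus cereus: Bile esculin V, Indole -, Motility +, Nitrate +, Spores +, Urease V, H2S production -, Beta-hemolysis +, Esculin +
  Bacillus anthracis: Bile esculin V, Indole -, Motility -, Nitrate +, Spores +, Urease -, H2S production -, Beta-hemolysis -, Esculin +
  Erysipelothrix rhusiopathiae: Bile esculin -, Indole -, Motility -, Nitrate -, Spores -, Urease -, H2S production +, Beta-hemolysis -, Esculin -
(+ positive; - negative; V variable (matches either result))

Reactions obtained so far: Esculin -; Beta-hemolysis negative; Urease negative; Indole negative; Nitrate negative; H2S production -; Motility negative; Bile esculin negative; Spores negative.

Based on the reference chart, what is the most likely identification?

Corynebacterium jeikeium

Nitrate -: excludes Bacillus subtilis, Nocardia asteroides, Bacillus cereus, Bacillus anthracis — 4 left.
Urease -: all 4 remaining candidates are consistent.
Indole -: all 4 remaining candidates are consistent.
Motility -: excludes Listeria monocytogenes — 3 left.
H2S production -: excludes Erysipelothrix rhusiopathiae — 2 left.
Spores -: all 2 remaining candidates are consistent.
Beta-hemolysis -: excludes Arcanobacterium haemolyticum — 1 left.
Esculin -: the one remaining candidate is consistent.
Bile esculin -: the one remaining candidate is consistent.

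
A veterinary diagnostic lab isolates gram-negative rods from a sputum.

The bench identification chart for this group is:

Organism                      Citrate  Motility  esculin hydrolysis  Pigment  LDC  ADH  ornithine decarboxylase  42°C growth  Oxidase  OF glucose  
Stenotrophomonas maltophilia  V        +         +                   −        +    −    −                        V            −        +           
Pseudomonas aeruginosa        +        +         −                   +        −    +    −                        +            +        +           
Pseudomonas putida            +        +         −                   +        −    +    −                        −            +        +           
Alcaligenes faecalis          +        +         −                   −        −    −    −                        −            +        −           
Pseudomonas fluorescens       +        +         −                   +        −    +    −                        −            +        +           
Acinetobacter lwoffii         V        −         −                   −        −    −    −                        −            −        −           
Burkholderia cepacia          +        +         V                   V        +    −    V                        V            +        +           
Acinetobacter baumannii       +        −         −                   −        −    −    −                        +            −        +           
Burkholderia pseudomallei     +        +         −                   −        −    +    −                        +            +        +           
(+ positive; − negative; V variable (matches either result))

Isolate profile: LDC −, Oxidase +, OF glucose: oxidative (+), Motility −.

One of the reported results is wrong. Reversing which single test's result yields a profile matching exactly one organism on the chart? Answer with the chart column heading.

As reported, no row in the chart matches all 4 reactions.
Reversing OF glucose → still no organism matches.
Reversing Motility → 4 organisms match (not unique).
Reversing LDC → still no organism matches.
Reversing Oxidase (to −) → unique match: Acinetobacter baumannii.

Oxidase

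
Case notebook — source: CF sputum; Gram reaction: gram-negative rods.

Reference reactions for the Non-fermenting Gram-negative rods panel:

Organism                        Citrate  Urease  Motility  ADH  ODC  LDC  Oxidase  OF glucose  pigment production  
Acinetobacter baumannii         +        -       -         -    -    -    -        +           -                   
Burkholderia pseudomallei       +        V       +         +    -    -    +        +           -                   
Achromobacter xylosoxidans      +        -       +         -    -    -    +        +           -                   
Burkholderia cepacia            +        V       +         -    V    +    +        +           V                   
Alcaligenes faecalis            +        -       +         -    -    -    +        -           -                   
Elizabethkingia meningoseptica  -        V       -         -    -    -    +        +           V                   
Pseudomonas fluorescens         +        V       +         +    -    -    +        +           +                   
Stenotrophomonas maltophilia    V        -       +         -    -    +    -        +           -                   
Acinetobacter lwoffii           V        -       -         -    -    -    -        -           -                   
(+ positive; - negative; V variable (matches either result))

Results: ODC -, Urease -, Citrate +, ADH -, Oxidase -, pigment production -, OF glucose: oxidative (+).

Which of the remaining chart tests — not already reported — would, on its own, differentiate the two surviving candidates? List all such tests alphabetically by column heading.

Oxidase -: excludes 6 organisms — 3 left.
Citrate +: all 3 remaining candidates are consistent.
pigment production -: all 3 remaining candidates are consistent.
ODC -: all 3 remaining candidates are consistent.
Urease -: all 3 remaining candidates are consistent.
ADH -: all 3 remaining candidates are consistent.
OF glucose +: excludes Acinetobacter lwoffii — 2 left.
Two candidates remain: Acinetobacter baumannii and Stenotrophomonas maltophilia.
  Motility: Acinetobacter baumannii -, Stenotrophomonas maltophilia + — discriminates.
  LDC: Acinetobacter baumannii -, Stenotrophomonas maltophilia + — discriminates.

LDC, Motility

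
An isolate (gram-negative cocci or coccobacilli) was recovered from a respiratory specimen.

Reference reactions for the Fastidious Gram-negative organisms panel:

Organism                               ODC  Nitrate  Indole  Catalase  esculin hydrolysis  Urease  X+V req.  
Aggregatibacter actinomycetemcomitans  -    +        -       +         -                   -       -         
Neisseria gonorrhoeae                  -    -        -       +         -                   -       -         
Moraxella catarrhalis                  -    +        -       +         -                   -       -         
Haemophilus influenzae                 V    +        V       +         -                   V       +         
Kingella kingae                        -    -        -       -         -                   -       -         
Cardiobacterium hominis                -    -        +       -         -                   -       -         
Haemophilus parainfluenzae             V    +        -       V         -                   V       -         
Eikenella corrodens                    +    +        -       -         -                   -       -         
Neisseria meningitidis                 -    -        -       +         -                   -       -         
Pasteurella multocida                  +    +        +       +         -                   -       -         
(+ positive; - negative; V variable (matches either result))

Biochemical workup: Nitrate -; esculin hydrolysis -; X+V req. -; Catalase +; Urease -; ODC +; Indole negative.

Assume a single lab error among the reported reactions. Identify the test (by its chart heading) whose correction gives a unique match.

Nitrate

As reported, no row in the chart matches all 7 reactions.
Reversing Catalase → still no organism matches.
Reversing Nitrate (to +) → unique match: Haemophilus parainfluenzae.
Reversing Urease → still no organism matches.
Reversing Indole → still no organism matches.
Reversing ODC → 2 organisms match (not unique).
Reversing esculin hydrolysis → still no organism matches.
Reversing X+V req. → still no organism matches.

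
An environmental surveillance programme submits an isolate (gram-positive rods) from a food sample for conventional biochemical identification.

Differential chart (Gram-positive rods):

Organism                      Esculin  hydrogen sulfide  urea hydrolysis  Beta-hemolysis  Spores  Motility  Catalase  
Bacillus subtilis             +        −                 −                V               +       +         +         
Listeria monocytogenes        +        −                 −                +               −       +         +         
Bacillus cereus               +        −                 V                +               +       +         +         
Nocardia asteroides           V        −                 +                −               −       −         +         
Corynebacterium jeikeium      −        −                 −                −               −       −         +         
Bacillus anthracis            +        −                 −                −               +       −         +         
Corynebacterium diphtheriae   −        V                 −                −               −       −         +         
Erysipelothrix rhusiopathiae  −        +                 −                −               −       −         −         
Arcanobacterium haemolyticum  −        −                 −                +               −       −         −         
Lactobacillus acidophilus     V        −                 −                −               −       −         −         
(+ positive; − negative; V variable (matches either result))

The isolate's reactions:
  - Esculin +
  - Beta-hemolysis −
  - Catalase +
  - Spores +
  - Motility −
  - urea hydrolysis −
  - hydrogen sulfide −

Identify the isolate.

urea hydrolysis −: excludes Nocardia asteroides — 9 left.
Esculin +: excludes Corynebacterium jeikeium, Corynebacterium diphtheriae, Erysipelothrix rhusiopathiae, Arcanobacterium haemolyticum — 5 left.
Motility −: excludes Bacillus subtilis, Listeria monocytogenes, Bacillus cereus — 2 left.
Catalase +: excludes Lactobacillus acidophilus — 1 left.
Beta-hemolysis −: the one remaining candidate is consistent.
Spores +: the one remaining candidate is consistent.
hydrogen sulfide −: the one remaining candidate is consistent.

Bacillus anthracis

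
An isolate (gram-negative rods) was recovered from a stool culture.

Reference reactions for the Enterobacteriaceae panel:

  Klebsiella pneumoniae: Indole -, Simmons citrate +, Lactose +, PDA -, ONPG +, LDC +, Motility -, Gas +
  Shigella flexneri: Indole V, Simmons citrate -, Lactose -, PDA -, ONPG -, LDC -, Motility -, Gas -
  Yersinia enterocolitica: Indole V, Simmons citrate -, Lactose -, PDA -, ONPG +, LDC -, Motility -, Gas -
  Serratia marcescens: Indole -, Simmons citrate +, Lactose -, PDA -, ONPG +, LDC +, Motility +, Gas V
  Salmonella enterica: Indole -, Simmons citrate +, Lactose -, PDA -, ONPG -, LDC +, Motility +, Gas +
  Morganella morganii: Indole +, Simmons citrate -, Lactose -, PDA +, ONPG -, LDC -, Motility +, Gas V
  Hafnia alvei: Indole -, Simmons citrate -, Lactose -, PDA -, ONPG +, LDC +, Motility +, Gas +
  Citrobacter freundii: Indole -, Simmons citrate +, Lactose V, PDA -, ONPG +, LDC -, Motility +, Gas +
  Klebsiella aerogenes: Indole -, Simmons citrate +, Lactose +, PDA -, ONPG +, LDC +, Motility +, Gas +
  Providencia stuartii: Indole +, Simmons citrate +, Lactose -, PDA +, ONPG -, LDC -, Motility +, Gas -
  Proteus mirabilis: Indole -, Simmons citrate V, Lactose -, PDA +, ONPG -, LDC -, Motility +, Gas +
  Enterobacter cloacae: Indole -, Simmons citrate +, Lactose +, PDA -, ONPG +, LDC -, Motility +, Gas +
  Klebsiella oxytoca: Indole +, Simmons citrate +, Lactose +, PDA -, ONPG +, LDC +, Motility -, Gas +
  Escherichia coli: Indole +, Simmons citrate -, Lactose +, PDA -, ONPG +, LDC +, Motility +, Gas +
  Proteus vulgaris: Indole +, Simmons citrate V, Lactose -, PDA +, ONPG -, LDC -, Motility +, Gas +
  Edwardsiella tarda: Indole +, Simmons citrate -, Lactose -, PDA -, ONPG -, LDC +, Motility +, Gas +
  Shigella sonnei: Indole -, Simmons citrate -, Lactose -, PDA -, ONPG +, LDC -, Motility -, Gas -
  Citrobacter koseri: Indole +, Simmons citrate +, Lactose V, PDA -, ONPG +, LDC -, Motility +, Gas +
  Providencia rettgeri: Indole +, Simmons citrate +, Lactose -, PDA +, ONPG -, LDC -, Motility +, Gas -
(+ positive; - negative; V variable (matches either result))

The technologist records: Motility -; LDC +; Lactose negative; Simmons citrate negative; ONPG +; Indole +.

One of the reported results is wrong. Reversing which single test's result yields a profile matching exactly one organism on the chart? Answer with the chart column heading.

LDC

As reported, no row in the chart matches all 6 reactions.
Reversing Motility → still no organism matches.
Reversing ONPG → still no organism matches.
Reversing Indole → still no organism matches.
Reversing Simmons citrate → still no organism matches.
Reversing LDC (to -) → unique match: Yersinia enterocolitica.
Reversing Lactose → still no organism matches.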